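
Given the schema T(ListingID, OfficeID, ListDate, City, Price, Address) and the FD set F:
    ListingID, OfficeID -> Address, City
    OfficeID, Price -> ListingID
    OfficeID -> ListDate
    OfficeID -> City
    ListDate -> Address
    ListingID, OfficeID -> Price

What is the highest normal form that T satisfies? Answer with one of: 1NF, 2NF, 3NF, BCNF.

1NF

Candidate keys: {ListingID, OfficeID}, {OfficeID, Price}. Prime attributes: {ListingID, OfficeID, Price}.
OfficeID -> ListDate: {OfficeID}⁺ = {Address, City, ListDate, OfficeID}, which is not all of the attributes, so the left side is not a superkey — BCNF is violated.
Because {ListDate} is non-prime and the left side of OfficeID -> ListDate is not a superkey, the relation is not in 3NF.
The proper key subset {OfficeID} of {ListingID, OfficeID} determines non-prime {Address, City, ListDate}, so the relation is not even in 2NF.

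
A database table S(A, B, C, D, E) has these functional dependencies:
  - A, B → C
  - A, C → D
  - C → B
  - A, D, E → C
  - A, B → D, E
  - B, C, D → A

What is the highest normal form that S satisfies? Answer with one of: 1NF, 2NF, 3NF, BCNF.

Candidate keys: {A, B}, {A, C}, {A, D, E}, {C, D}. Prime attributes: {A, B, C, D, E}.
C → B breaks BCNF: {C}⁺ = {B, C}, so {C} is not a superkey.
But every attribute on its right side ({B}) is prime, and the same holds for every other non-superkey FD, so 3NF still holds.

3NF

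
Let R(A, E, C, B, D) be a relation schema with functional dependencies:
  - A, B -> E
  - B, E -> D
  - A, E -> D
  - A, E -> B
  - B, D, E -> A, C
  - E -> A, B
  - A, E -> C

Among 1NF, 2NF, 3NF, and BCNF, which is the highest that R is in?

Candidate keys: {A, B}, {E}. Prime attributes: {A, B, E}.
Each dependency's left side is a superkey — BCNF holds.

BCNF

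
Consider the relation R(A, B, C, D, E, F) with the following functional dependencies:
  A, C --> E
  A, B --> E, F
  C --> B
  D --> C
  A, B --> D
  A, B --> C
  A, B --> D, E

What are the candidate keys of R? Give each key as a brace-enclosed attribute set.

{A, B}, {A, C}, {A, D}

Attributes never on any right-hand side: {A} — every candidate key must contain it.
{A, B} is a candidate key since {A, B}⁺ = {A, B, C, D, E, F} covers every attribute.
{A, C} is a candidate key since {A, C}⁺ = {A, B, C, D, E, F} covers every attribute.
{A, D} is a candidate key since {A, D}⁺ = {A, B, C, D, E, F} covers every attribute.
These are minimal and exhaustive — every other superkey contains one of them.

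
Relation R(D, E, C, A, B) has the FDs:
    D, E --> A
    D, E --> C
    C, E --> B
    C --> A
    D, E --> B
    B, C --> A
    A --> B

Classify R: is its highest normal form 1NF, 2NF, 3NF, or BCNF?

2NF

Candidate key: {D, E}. Prime attributes: {D, E}.
C, E --> B: {C, E}⁺ = {A, B, C, E}, which is not all of the attributes, so the left side is not a superkey — BCNF is violated.
C, E --> B has non-prime {B} on the right and a non-superkey on the left, so 3NF fails.
Checking every proper subset of each key, none determines a non-prime attribute — 2NF is satisfied.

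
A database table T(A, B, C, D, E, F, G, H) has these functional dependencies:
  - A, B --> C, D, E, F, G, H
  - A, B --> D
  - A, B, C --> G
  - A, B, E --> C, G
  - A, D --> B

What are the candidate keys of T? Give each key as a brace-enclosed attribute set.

{A, B}, {A, D}

{A} never appears on the right of any FD, so every key must include it.
Closure of {A, B} is {A, B, C, D, E, F, G, H}, the whole schema; {A, B} is a candidate key.
Closure of {A, D} is {A, B, C, D, E, F, G, H}, the whole schema; {A, D} is a candidate key.
No proper subset of any of these is a key, and no other minimal superkey exists.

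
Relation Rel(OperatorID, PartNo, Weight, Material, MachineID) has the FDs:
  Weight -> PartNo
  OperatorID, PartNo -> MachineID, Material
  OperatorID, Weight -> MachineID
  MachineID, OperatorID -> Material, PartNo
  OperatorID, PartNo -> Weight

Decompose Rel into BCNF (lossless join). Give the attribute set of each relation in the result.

Candidate keys of the original relation: {MachineID, OperatorID}, {OperatorID, PartNo}, {OperatorID, Weight}.
In {MachineID, Material, OperatorID, PartNo, Weight}, {Weight} is not a superkey ({Weight}⁺ restricted to this set is {PartNo, Weight}), so split on Weight -> PartNo into {PartNo, Weight} and {MachineID, Material, OperatorID, Weight}.
{PartNo, Weight}: every determinant is a superkey — BCNF.
{MachineID, Material, OperatorID, Weight}: every determinant is a superkey — BCNF.

{MachineID, Material, OperatorID, Weight}; {PartNo, Weight}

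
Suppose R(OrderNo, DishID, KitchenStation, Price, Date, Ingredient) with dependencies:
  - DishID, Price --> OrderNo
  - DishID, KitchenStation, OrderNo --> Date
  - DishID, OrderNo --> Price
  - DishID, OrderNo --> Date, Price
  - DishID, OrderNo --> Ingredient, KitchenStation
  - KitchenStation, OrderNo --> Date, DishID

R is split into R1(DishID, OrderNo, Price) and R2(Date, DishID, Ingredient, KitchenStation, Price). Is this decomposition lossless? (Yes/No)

Yes

R1 ∩ R2 = {DishID, Price}; its closure under F is {Date, DishID, Ingredient, KitchenStation, OrderNo, Price}.
Since R1 ⊆ {Date, DishID, Ingredient, KitchenStation, OrderNo, Price}, the intersection is a superkey of R1; the decomposition is lossless.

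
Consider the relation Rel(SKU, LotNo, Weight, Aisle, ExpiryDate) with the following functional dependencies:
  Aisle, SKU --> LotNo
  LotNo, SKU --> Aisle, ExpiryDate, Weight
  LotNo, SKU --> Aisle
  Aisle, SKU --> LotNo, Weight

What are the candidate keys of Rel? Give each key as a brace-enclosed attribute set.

{Aisle, SKU}, {LotNo, SKU}

Attributes never on any right-hand side: {SKU} — every candidate key must contain it.
{Aisle, SKU} is a candidate key since {Aisle, SKU}⁺ = {Aisle, ExpiryDate, LotNo, SKU, Weight} covers every attribute.
{LotNo, SKU} is a candidate key since {LotNo, SKU}⁺ = {Aisle, ExpiryDate, LotNo, SKU, Weight} covers every attribute.
Any other superkey properly contains one of these, so there are no further candidate keys.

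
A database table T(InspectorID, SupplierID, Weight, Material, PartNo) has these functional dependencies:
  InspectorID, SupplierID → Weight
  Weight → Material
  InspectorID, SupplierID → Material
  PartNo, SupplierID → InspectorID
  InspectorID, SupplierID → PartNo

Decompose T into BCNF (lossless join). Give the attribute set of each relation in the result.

{InspectorID, PartNo, SupplierID, Weight}; {Material, Weight}

Candidate keys of the original relation: {InspectorID, SupplierID}, {PartNo, SupplierID}.
In {InspectorID, Material, PartNo, SupplierID, Weight}, {Weight} is not a superkey ({Weight}⁺ restricted to this set is {Material, Weight}), so split on Weight → Material into {Material, Weight} and {InspectorID, PartNo, SupplierID, Weight}.
{Material, Weight} has no BCNF violation.
{InspectorID, PartNo, SupplierID, Weight} has no BCNF violation.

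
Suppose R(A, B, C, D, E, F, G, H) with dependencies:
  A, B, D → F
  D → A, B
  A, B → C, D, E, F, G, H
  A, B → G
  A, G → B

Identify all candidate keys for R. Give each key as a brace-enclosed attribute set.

{A, B}, {A, G}, {D}

Closure of {D} is {A, B, C, D, E, F, G, H}, the whole schema; {D} is a candidate key.
Closure of {A, B} is {A, B, C, D, E, F, G, H}, the whole schema; {A, B} is a candidate key.
Closure of {A, G} is {A, B, C, D, E, F, G, H}, the whole schema; {A, G} is a candidate key.
These are minimal and exhaustive — every other superkey contains one of them.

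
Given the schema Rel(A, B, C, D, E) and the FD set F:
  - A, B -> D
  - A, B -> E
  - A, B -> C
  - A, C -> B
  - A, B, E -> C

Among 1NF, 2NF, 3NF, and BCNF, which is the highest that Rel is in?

BCNF

Candidate keys: {A, B}, {A, C}. Prime attributes: {A, B, C}.
Every FD has a superkey on the left, so the relation is in BCNF.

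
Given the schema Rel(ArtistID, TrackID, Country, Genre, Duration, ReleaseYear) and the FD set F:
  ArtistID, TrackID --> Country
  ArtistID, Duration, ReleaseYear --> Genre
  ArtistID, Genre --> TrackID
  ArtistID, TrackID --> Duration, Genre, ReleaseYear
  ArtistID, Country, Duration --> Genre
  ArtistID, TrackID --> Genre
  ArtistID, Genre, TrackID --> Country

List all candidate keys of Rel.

No FD produces {ArtistID}, so it must be in every candidate key.
Closure of {ArtistID, Genre} is {ArtistID, Country, Duration, Genre, ReleaseYear, TrackID}, the whole schema; {ArtistID, Genre} is a candidate key.
Closure of {ArtistID, TrackID} is {ArtistID, Country, Duration, Genre, ReleaseYear, TrackID}, the whole schema; {ArtistID, TrackID} is a candidate key.
Closure of {ArtistID, Country, Duration} is {ArtistID, Country, Duration, Genre, ReleaseYear, TrackID}, the whole schema; {ArtistID, Country, Duration} is a candidate key.
Closure of {ArtistID, Duration, ReleaseYear} is {ArtistID, Country, Duration, Genre, ReleaseYear, TrackID}, the whole schema; {ArtistID, Duration, ReleaseYear} is a candidate key.
These are minimal and exhaustive — every other superkey contains one of them.

{ArtistID, Country, Duration}, {ArtistID, Duration, ReleaseYear}, {ArtistID, Genre}, {ArtistID, TrackID}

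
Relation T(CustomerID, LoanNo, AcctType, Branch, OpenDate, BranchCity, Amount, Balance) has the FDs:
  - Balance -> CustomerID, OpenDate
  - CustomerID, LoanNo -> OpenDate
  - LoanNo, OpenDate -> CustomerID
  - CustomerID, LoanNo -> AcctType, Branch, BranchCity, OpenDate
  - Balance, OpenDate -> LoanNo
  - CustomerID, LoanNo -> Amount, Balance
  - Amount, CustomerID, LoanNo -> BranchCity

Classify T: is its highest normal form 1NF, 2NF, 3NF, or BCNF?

BCNF

Candidate keys: {Balance}, {CustomerID, LoanNo}, {LoanNo, OpenDate}. Prime attributes: {Balance, CustomerID, LoanNo, OpenDate}.
The left-hand side of every FD is a superkey, so BCNF is satisfied.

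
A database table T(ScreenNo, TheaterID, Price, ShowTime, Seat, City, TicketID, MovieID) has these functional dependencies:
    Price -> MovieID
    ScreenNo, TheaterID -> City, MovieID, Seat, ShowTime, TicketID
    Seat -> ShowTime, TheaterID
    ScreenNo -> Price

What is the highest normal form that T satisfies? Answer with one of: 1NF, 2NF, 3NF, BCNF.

1NF

Candidate keys: {ScreenNo, Seat}, {ScreenNo, TheaterID}. Prime attributes: {ScreenNo, Seat, TheaterID}.
For Price -> MovieID we have {Price}⁺ = {MovieID, Price}; {Price} is not a superkey, so BCNF fails.
Because {MovieID} is non-prime and the left side of Price -> MovieID is not a superkey, the relation is not in 3NF.
{ScreenNo} is a proper subset of the key {ScreenNo, Seat}, and {ScreenNo}⁺ contains the non-prime attributes {MovieID, Price} — a partial dependency, so 2NF is violated.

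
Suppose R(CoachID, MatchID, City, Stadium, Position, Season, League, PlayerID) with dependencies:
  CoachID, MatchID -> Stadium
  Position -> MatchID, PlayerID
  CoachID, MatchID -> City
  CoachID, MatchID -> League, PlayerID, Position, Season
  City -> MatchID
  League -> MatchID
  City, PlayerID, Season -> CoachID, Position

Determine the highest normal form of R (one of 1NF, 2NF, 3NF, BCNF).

Candidate keys: {City, CoachID}, {City, PlayerID, Season}, {City, Position, Season}, {CoachID, League}, {CoachID, MatchID}, {CoachID, Position}. Prime attributes: {City, CoachID, League, MatchID, PlayerID, Position, Season}.
Position -> MatchID, PlayerID: {Position}⁺ = {MatchID, PlayerID, Position}, which is not all of the attributes, so the left side is not a superkey — BCNF is violated.
But every attribute on its right side ({MatchID, PlayerID}) is prime, and the same holds for every other non-superkey FD, so 3NF still holds.

3NF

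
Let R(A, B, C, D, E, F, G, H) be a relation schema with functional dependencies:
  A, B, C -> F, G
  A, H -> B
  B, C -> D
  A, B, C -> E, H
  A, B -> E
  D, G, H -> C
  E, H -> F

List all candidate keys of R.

No FD produces {A}, so it must be in every candidate key.
{A, B, C} is a candidate key since {A, B, C}⁺ = {A, B, C, D, E, F, G, H} covers every attribute.
{A, C, H} is a candidate key since {A, C, H}⁺ = {A, B, C, D, E, F, G, H} covers every attribute.
{A, D, G, H} is a candidate key since {A, D, G, H}⁺ = {A, B, C, D, E, F, G, H} covers every attribute.
No proper subset of any of these is a key, and no other minimal superkey exists.

{A, B, C}, {A, C, H}, {A, D, G, H}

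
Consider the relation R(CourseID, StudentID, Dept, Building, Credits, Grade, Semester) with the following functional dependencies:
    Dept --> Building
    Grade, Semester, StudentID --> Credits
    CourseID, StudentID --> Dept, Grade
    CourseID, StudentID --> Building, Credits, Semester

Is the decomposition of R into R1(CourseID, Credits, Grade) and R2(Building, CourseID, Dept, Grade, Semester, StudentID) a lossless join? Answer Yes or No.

Common attributes: {CourseID, Grade}; their closure is {CourseID, Grade}.
Neither R1 nor R2 is contained in that closure, so the decomposition is lossy.

No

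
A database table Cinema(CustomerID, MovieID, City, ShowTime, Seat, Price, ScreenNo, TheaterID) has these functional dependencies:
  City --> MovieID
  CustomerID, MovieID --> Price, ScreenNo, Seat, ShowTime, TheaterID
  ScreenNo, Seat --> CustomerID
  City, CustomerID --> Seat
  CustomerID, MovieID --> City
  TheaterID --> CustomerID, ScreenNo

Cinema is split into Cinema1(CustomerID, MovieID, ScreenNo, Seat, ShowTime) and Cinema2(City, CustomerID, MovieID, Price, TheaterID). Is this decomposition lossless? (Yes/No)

Yes

The shared attributes are {CustomerID, MovieID} and {CustomerID, MovieID}⁺ = {City, CustomerID, MovieID, Price, ScreenNo, Seat, ShowTime, TheaterID}.
This includes all of Cinema1, so the common attributes are a superkey of Cinema1 — the join is lossless.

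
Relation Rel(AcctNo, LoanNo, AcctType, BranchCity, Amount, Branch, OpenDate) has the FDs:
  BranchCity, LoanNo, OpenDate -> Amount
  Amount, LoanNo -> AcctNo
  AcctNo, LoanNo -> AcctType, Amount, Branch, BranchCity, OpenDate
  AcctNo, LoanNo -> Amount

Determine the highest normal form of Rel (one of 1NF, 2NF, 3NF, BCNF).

Candidate keys: {AcctNo, LoanNo}, {Amount, LoanNo}, {BranchCity, LoanNo, OpenDate}. Prime attributes: {AcctNo, Amount, BranchCity, LoanNo, OpenDate}.
The left-hand side of every FD is a superkey, so BCNF is satisfied.

BCNF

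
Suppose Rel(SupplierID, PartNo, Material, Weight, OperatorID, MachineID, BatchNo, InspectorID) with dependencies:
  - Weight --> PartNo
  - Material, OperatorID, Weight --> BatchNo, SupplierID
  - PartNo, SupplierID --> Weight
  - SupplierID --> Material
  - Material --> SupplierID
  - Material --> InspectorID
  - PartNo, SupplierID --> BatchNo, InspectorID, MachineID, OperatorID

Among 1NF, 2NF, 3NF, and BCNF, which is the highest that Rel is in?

1NF

Candidate keys: {Material, PartNo}, {Material, Weight}, {PartNo, SupplierID}, {SupplierID, Weight}. Prime attributes: {Material, PartNo, SupplierID, Weight}.
Weight --> PartNo: {Weight}⁺ = {PartNo, Weight}, which is not all of the attributes, so the left side is not a superkey — BCNF is violated.
Material --> InspectorID has non-prime {InspectorID} on the right and a non-superkey on the left, so 3NF fails.
{Material} is a proper subset of the key {Material, PartNo}, and {Material}⁺ contains the non-prime attribute {InspectorID} — a partial dependency, so 2NF is violated.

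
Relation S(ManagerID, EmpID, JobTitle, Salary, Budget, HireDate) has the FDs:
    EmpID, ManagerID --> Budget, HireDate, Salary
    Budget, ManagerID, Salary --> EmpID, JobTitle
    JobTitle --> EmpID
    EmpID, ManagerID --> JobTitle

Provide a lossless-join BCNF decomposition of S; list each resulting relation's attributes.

Candidate keys of the original relation: {Budget, ManagerID, Salary}, {EmpID, ManagerID}, {JobTitle, ManagerID}.
In {Budget, EmpID, HireDate, JobTitle, ManagerID, Salary}, {JobTitle} is not a superkey ({JobTitle}⁺ restricted to this set is {EmpID, JobTitle}), so split on JobTitle --> EmpID into {EmpID, JobTitle} and {Budget, HireDate, JobTitle, ManagerID, Salary}.
{EmpID, JobTitle} has no BCNF violation.
{Budget, HireDate, JobTitle, ManagerID, Salary} has no BCNF violation.

{Budget, HireDate, JobTitle, ManagerID, Salary}; {EmpID, JobTitle}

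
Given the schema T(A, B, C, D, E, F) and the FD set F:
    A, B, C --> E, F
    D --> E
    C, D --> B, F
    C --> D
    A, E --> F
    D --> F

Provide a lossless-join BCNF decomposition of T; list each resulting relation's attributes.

{A, C}; {B, C, D}; {D, E, F}

Candidate key of the original relation: {A, C}.
In {A, B, C, D, E, F}, {D} is not a superkey ({D}⁺ restricted to this set is {D, E, F}), so split on D --> E, F into {D, E, F} and {A, B, C, D}.
{D, E, F} has no BCNF violation.
In {A, B, C, D}, {C, D} is not a superkey ({C, D}⁺ restricted to this set is {B, C, D}), so split on C, D --> B into {B, C, D} and {A, C, D}.
{B, C, D} has no BCNF violation.
In {A, C, D}, {C} is not a superkey ({C}⁺ restricted to this set is {C, D}), so split on C --> D into {C, D} and {A, C}.
{C, D} has no BCNF violation.
{A, C} has no BCNF violation.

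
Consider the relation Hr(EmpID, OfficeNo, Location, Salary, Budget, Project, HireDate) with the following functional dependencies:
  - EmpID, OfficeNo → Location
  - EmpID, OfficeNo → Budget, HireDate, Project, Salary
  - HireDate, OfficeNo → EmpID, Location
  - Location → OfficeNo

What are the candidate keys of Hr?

{EmpID, Location} is a candidate key since {EmpID, Location}⁺ = {Budget, EmpID, HireDate, Location, OfficeNo, Project, Salary} covers every attribute.
{EmpID, OfficeNo} is a candidate key since {EmpID, OfficeNo}⁺ = {Budget, EmpID, HireDate, Location, OfficeNo, Project, Salary} covers every attribute.
{HireDate, Location} is a candidate key since {HireDate, Location}⁺ = {Budget, EmpID, HireDate, Location, OfficeNo, Project, Salary} covers every attribute.
{HireDate, OfficeNo} is a candidate key since {HireDate, OfficeNo}⁺ = {Budget, EmpID, HireDate, Location, OfficeNo, Project, Salary} covers every attribute.
No proper subset of any of these is a key, and no other minimal superkey exists.

{EmpID, Location}, {EmpID, OfficeNo}, {HireDate, Location}, {HireDate, OfficeNo}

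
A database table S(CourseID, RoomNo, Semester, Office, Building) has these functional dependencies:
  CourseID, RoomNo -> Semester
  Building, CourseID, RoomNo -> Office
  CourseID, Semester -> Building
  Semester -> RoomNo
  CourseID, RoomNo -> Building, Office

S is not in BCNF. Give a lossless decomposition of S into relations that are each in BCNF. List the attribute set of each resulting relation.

Candidate keys of the original relation: {CourseID, RoomNo}, {CourseID, Semester}.
{Building, CourseID, Office, RoomNo, Semester}: {Semester} determines {RoomNo, Semester} here but is not a superkey — split on Semester -> RoomNo, giving {RoomNo, Semester} and {Building, CourseID, Office, Semester}.
{RoomNo, Semester}: every determinant is a superkey — BCNF.
{Building, CourseID, Office, Semester}: every determinant is a superkey — BCNF.

{Building, CourseID, Office, Semester}; {RoomNo, Semester}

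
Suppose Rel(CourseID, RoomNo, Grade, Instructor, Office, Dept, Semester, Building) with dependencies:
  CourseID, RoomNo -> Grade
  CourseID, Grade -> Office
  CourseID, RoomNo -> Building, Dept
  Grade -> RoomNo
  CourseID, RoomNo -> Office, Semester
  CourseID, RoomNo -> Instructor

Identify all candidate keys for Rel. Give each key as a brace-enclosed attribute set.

{CourseID} never appears on the right of any FD, so every key must include it.
Closure of {CourseID, Grade} is {Building, CourseID, Dept, Grade, Instructor, Office, RoomNo, Semester}, the whole schema; {CourseID, Grade} is a candidate key.
Closure of {CourseID, RoomNo} is {Building, CourseID, Dept, Grade, Instructor, Office, RoomNo, Semester}, the whole schema; {CourseID, RoomNo} is a candidate key.
These are minimal and exhaustive — every other superkey contains one of them.

{CourseID, Grade}, {CourseID, RoomNo}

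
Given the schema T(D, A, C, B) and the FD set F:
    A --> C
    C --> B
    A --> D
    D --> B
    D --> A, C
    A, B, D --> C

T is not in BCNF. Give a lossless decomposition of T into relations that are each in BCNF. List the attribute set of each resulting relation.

{A, C, D}; {B, C}

Candidate keys of the original relation: {A}, {D}.
{A, B, C, D}: {C} determines {B, C} here but is not a superkey — split on C --> B, giving {B, C} and {A, C, D}.
{B, C} is in BCNF.
{A, C, D} is in BCNF.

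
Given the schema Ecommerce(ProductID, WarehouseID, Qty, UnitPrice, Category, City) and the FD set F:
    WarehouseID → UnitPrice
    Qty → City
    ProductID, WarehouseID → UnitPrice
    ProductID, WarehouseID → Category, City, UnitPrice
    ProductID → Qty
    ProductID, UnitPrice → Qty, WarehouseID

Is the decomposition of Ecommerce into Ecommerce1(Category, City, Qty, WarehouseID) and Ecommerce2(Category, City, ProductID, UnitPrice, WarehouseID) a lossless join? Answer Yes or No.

The shared attributes are {Category, City, WarehouseID} and {Category, City, WarehouseID}⁺ = {Category, City, UnitPrice, WarehouseID}.
The closure covers neither Ecommerce1 nor Ecommerce2 entirely; the join is not lossless.

No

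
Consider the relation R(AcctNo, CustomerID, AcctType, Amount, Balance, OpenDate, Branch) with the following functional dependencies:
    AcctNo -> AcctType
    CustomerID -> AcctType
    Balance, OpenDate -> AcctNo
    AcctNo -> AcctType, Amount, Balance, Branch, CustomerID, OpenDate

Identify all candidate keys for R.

{AcctNo}, {Balance, OpenDate}

Closure of {AcctNo} is {AcctNo, AcctType, Amount, Balance, Branch, CustomerID, OpenDate}, the whole schema; {AcctNo} is a candidate key.
Closure of {Balance, OpenDate} is {AcctNo, AcctType, Amount, Balance, Branch, CustomerID, OpenDate}, the whole schema; {Balance, OpenDate} is a candidate key.
These are minimal and exhaustive — every other superkey contains one of them.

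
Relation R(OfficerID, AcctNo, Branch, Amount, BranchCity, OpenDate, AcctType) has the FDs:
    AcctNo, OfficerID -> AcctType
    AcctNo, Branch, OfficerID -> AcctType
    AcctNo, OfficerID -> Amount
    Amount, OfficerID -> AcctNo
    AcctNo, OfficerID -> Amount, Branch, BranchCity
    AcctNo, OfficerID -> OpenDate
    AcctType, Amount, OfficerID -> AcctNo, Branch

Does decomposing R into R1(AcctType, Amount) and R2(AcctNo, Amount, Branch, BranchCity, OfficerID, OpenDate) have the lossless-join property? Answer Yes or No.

The shared attributes are {Amount} and {Amount}⁺ = {Amount}.
The closure covers neither R1 nor R2 entirely; the join is not lossless.

No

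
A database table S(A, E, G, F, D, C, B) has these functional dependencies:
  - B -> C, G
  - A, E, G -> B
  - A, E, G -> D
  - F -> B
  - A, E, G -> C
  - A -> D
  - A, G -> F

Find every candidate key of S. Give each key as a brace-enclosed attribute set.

{A, B, E}, {A, E, F}, {A, E, G}

Attributes never on any right-hand side: {A, E} — every candidate key must contain all of them.
{A, B, E}⁺ = {A, B, C, D, E, F, G} — all of the relation — so {A, B, E} is a candidate key.
{A, E, F}⁺ = {A, B, C, D, E, F, G} — all of the relation — so {A, E, F} is a candidate key.
{A, E, G}⁺ = {A, B, C, D, E, F, G} — all of the relation — so {A, E, G} is a candidate key.
These are minimal and exhaustive — every other superkey contains one of them.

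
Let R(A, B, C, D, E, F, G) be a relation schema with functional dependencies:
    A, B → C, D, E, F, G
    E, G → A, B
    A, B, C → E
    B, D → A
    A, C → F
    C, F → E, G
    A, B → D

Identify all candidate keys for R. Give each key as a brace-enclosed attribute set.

{A, B}, {A, C}, {B, D}, {C, F}, {E, G}

{A, B}⁺ = {A, B, C, D, E, F, G}, which is every attribute, so {A, B} is a candidate key.
{A, C}⁺ = {A, B, C, D, E, F, G}, which is every attribute, so {A, C} is a candidate key.
{B, D}⁺ = {A, B, C, D, E, F, G}, which is every attribute, so {B, D} is a candidate key.
{C, F}⁺ = {A, B, C, D, E, F, G}, which is every attribute, so {C, F} is a candidate key.
{E, G}⁺ = {A, B, C, D, E, F, G}, which is every attribute, so {E, G} is a candidate key.
Any other superkey properly contains one of these, so there are no further candidate keys.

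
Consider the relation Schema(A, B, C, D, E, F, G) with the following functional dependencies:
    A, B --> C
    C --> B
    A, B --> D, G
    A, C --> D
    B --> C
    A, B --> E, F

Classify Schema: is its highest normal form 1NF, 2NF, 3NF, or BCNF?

Candidate keys: {A, B}, {A, C}. Prime attributes: {A, B, C}.
C --> B: {C}⁺ = {B, C}, which is not all of the attributes, so the left side is not a superkey — BCNF is violated.
Since {B} ⊆ prime attributes and every other non-superkey FD also has a prime right side, the schema is in 3NF.

3NF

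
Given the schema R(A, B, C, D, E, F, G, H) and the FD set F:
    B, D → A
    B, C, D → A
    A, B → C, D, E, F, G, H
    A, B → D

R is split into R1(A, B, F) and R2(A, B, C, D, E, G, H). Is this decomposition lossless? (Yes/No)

Yes

The shared attributes are {A, B} and {A, B}⁺ = {A, B, C, D, E, F, G, H}.
This includes all of R1, so the common attributes are a superkey of R1 — the join is lossless.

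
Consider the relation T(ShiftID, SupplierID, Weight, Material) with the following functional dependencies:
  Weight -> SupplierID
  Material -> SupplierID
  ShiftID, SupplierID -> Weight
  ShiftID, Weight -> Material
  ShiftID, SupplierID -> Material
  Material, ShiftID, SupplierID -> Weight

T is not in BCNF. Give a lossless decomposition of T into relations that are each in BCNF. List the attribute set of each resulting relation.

Candidate keys of the original relation: {Material, ShiftID}, {ShiftID, SupplierID}, {ShiftID, Weight}.
{Material, ShiftID, SupplierID, Weight}: {Weight} determines {SupplierID, Weight} here but is not a superkey — split on Weight -> SupplierID, giving {SupplierID, Weight} and {Material, ShiftID, Weight}.
{SupplierID, Weight} has no BCNF violation.
{Material, ShiftID, Weight} has no BCNF violation.

{Material, ShiftID, Weight}; {SupplierID, Weight}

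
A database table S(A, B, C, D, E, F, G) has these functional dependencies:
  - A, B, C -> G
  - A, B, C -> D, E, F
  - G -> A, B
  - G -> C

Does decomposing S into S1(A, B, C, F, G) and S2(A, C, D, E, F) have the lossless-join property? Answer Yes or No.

S1 ∩ S2 = {A, C, F}; its closure under F is {A, C, F}.
S1 ⊄ {A, C, F} and S2 ⊄ {A, C, F}, so the split is lossy.

No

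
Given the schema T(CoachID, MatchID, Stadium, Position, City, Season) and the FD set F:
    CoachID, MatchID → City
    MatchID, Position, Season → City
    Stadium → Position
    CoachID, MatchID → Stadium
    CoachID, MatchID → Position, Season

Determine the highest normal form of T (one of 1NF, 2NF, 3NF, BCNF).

Candidate key: {CoachID, MatchID}. Prime attributes: {CoachID, MatchID}.
MatchID, Position, Season → City breaks BCNF: {MatchID, Position, Season}⁺ = {City, MatchID, Position, Season}, so {MatchID, Position, Season} is not a superkey.
MatchID, Position, Season → City has non-prime {City} on the right and a non-superkey on the left, so 3NF fails.
No proper subset of a key has a non-prime attribute in its closure, so there is no partial dependency; 2NF holds.

2NF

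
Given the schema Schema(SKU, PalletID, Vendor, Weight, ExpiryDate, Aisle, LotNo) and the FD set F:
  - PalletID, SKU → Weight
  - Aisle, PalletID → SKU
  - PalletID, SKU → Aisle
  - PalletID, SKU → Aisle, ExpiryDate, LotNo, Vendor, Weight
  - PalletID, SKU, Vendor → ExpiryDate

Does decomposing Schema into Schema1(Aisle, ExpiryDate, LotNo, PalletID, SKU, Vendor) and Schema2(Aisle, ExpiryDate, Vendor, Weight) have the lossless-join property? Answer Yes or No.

Common attributes: {Aisle, ExpiryDate, Vendor}; their closure is {Aisle, ExpiryDate, Vendor}.
The closure covers neither Schema1 nor Schema2 entirely; the join is not lossless.

No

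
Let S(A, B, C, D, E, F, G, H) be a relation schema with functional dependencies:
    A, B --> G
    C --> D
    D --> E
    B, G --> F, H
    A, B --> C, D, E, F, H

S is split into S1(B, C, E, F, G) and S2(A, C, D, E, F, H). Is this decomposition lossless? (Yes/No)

S1 ∩ S2 = {C, E, F}; its closure under F is {C, D, E, F}.
Neither S1 nor S2 is contained in that closure, so the decomposition is lossy.

No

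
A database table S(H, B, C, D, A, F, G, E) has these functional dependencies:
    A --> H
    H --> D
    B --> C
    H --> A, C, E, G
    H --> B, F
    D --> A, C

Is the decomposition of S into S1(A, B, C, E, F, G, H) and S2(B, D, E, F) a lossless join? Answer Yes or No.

No

S1 ∩ S2 = {B, E, F}; its closure under F is {B, C, E, F}.
S1 ⊄ {B, C, E, F} and S2 ⊄ {B, C, E, F}, so the split is lossy.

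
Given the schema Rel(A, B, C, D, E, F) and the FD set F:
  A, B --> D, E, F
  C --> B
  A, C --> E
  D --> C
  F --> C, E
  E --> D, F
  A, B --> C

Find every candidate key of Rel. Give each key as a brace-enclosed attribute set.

No FD produces {A}, so it must be in every candidate key.
{A, B} is a candidate key since {A, B}⁺ = {A, B, C, D, E, F} covers every attribute.
{A, C} is a candidate key since {A, C}⁺ = {A, B, C, D, E, F} covers every attribute.
{A, D} is a candidate key since {A, D}⁺ = {A, B, C, D, E, F} covers every attribute.
{A, E} is a candidate key since {A, E}⁺ = {A, B, C, D, E, F} covers every attribute.
{A, F} is a candidate key since {A, F}⁺ = {A, B, C, D, E, F} covers every attribute.
Any other superkey properly contains one of these, so there are no further candidate keys.

{A, B}, {A, C}, {A, D}, {A, E}, {A, F}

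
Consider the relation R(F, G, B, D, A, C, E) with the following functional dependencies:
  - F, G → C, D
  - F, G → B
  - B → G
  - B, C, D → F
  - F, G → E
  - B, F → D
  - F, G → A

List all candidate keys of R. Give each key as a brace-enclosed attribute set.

{B, C, D}, {B, F}, {F, G}

{B, F} is a candidate key since {B, F}⁺ = {A, B, C, D, E, F, G} covers every attribute.
{F, G} is a candidate key since {F, G}⁺ = {A, B, C, D, E, F, G} covers every attribute.
{B, C, D} is a candidate key since {B, C, D}⁺ = {A, B, C, D, E, F, G} covers every attribute.
Any other superkey properly contains one of these, so there are no further candidate keys.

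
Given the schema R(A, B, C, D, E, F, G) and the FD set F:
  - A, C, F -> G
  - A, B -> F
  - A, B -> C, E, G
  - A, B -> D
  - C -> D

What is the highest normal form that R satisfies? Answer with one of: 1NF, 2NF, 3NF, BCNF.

Candidate key: {A, B}. Prime attributes: {A, B}.
A, C, F -> G: {A, C, F}⁺ = {A, C, D, F, G}, which is not all of the attributes, so the left side is not a superkey — BCNF is violated.
A, C, F -> G has non-prime {G} on the right and a non-superkey on the left, so 3NF fails.
No proper subset of a key has a non-prime attribute in its closure, so there is no partial dependency; 2NF holds.

2NF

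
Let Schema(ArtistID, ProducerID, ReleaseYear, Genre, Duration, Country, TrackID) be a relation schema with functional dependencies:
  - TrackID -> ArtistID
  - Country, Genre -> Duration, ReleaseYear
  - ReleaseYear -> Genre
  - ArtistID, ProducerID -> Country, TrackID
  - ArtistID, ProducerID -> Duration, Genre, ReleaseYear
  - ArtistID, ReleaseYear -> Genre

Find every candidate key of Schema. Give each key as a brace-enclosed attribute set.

{ArtistID, ProducerID}, {ProducerID, TrackID}

{ProducerID} never appears on the right of any FD, so every key must include it.
{ArtistID, ProducerID} is a candidate key since {ArtistID, ProducerID}⁺ = {ArtistID, Country, Duration, Genre, ProducerID, ReleaseYear, TrackID} covers every attribute.
{ProducerID, TrackID} is a candidate key since {ProducerID, TrackID}⁺ = {ArtistID, Country, Duration, Genre, ProducerID, ReleaseYear, TrackID} covers every attribute.
Any other superkey properly contains one of these, so there are no further candidate keys.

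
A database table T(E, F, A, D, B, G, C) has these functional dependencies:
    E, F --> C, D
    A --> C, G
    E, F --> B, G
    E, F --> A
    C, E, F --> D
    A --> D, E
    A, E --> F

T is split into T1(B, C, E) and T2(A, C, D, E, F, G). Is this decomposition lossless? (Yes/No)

The shared attributes are {C, E} and {C, E}⁺ = {C, E}.
T1 ⊄ {C, E} and T2 ⊄ {C, E}, so the split is lossy.

No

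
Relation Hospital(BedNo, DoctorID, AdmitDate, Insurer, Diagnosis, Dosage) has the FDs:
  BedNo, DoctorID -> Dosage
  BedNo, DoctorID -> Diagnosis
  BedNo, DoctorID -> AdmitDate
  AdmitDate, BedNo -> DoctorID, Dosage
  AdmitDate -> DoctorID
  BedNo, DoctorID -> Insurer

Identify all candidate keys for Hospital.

{AdmitDate, BedNo}, {BedNo, DoctorID}

Attributes never on any right-hand side: {BedNo} — every candidate key must contain it.
{AdmitDate, BedNo}⁺ = {AdmitDate, BedNo, Diagnosis, DoctorID, Dosage, Insurer} — all of the relation — so {AdmitDate, BedNo} is a candidate key.
{BedNo, DoctorID}⁺ = {AdmitDate, BedNo, Diagnosis, DoctorID, Dosage, Insurer} — all of the relation — so {BedNo, DoctorID} is a candidate key.
These are minimal and exhaustive — every other superkey contains one of them.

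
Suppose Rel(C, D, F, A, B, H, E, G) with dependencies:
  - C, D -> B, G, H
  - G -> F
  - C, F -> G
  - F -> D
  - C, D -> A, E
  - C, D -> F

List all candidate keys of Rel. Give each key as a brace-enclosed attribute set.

{C, D}, {C, F}, {C, G}

{C} never appears on the right of any FD, so every key must include it.
{C, D}⁺ = {A, B, C, D, E, F, G, H} — all of the relation — so {C, D} is a candidate key.
{C, F}⁺ = {A, B, C, D, E, F, G, H} — all of the relation — so {C, F} is a candidate key.
{C, G}⁺ = {A, B, C, D, E, F, G, H} — all of the relation — so {C, G} is a candidate key.
These are minimal and exhaustive — every other superkey contains one of them.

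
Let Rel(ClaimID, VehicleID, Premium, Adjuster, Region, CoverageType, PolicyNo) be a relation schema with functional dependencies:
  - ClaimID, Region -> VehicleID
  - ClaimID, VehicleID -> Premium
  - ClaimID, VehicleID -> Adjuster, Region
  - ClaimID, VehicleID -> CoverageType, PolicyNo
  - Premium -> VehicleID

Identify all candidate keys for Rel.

No FD produces {ClaimID}, so it must be in every candidate key.
{ClaimID, Premium}⁺ = {Adjuster, ClaimID, CoverageType, PolicyNo, Premium, Region, VehicleID} — all of the relation — so {ClaimID, Premium} is a candidate key.
{ClaimID, Region}⁺ = {Adjuster, ClaimID, CoverageType, PolicyNo, Premium, Region, VehicleID} — all of the relation — so {ClaimID, Region} is a candidate key.
{ClaimID, VehicleID}⁺ = {Adjuster, ClaimID, CoverageType, PolicyNo, Premium, Region, VehicleID} — all of the relation — so {ClaimID, VehicleID} is a candidate key.
These are minimal and exhaustive — every other superkey contains one of them.

{ClaimID, Premium}, {ClaimID, Region}, {ClaimID, VehicleID}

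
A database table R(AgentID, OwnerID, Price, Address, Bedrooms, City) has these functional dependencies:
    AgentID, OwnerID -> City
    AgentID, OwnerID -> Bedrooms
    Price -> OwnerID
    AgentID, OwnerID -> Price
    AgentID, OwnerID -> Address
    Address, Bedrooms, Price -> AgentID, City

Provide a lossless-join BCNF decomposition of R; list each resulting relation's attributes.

Candidate keys of the original relation: {Address, Bedrooms, Price}, {AgentID, OwnerID}, {AgentID, Price}.
{Address, AgentID, Bedrooms, City, OwnerID, Price}: {Price} determines {OwnerID, Price} here but is not a superkey — split on Price -> OwnerID, giving {OwnerID, Price} and {Address, AgentID, Bedrooms, City, Price}.
{OwnerID, Price} is in BCNF.
{Address, AgentID, Bedrooms, City, Price} is in BCNF.

{Address, AgentID, Bedrooms, City, Price}; {OwnerID, Price}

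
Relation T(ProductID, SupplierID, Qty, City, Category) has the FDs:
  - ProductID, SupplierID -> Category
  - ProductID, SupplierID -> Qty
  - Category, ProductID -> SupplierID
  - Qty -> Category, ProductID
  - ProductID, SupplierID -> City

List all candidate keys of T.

{Qty}⁺ = {Category, City, ProductID, Qty, SupplierID}, which is every attribute, so {Qty} is a candidate key.
{Category, ProductID}⁺ = {Category, City, ProductID, Qty, SupplierID}, which is every attribute, so {Category, ProductID} is a candidate key.
{ProductID, SupplierID}⁺ = {Category, City, ProductID, Qty, SupplierID}, which is every attribute, so {ProductID, SupplierID} is a candidate key.
Any other superkey properly contains one of these, so there are no further candidate keys.

{Category, ProductID}, {ProductID, SupplierID}, {Qty}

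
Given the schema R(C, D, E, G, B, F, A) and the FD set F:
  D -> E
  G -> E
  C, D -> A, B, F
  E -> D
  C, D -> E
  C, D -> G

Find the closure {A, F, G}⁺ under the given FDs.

Start with {A, F, G}.
G -> E applies; add {E} → now {A, E, F, G}.
E -> D applies; add {D} → now {A, D, E, F, G}.
No further FD applies.

{A, D, E, F, G}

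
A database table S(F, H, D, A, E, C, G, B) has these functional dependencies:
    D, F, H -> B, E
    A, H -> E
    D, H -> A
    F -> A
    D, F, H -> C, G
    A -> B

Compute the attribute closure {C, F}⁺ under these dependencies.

Start with {C, F}.
F -> A applies; add {A} → now {A, C, F}.
A -> B applies; add {B} → now {A, B, C, F}.
No further FD applies.

{A, B, C, F}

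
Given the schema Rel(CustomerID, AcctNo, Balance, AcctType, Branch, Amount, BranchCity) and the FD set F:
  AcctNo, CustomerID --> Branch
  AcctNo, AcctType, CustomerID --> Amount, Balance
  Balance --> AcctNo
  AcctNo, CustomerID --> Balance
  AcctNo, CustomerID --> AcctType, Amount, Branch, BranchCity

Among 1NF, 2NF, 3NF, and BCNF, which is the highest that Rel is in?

3NF

Candidate keys: {AcctNo, CustomerID}, {Balance, CustomerID}. Prime attributes: {AcctNo, Balance, CustomerID}.
Balance --> AcctNo: {Balance}⁺ = {AcctNo, Balance}, which is not all of the attributes, so the left side is not a superkey — BCNF is violated.
Its right-hand attributes {AcctNo} are all prime, as are those of every other non-superkey FD — the relation is in 3NF.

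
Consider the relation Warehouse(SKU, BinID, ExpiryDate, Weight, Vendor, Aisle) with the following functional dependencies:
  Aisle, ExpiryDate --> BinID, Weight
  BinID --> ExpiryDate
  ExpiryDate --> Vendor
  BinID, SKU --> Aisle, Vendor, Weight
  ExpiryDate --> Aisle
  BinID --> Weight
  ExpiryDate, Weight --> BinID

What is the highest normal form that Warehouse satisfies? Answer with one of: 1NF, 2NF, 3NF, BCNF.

1NF

Candidate keys: {BinID, SKU}, {ExpiryDate, SKU}. Prime attributes: {BinID, ExpiryDate, SKU}.
Aisle, ExpiryDate --> BinID, Weight: {Aisle, ExpiryDate}⁺ = {Aisle, BinID, ExpiryDate, Vendor, Weight}, which is not all of the attributes, so the left side is not a superkey — BCNF is violated.
Because {Weight} is non-prime and the left side of Aisle, ExpiryDate --> BinID, Weight is not a superkey, the relation is not in 3NF.
{BinID} is a proper subset of the key {BinID, SKU}, and {BinID}⁺ contains the non-prime attributes {Aisle, Vendor, Weight} — a partial dependency, so 2NF is violated.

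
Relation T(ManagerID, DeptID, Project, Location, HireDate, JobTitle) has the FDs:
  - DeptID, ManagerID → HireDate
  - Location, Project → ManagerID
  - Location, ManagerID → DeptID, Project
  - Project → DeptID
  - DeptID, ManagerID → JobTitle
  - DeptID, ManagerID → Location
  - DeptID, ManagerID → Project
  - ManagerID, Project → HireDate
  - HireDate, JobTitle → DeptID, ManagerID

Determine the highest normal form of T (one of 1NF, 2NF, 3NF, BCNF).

3NF

Candidate keys: {DeptID, ManagerID}, {HireDate, JobTitle}, {Location, ManagerID}, {Location, Project}, {ManagerID, Project}. Prime attributes: {DeptID, HireDate, JobTitle, Location, ManagerID, Project}.
For Project → DeptID we have {Project}⁺ = {DeptID, Project}; {Project} is not a superkey, so BCNF fails.
Its right-hand attributes {DeptID} are all prime, as are those of every other non-superkey FD — the relation is in 3NF.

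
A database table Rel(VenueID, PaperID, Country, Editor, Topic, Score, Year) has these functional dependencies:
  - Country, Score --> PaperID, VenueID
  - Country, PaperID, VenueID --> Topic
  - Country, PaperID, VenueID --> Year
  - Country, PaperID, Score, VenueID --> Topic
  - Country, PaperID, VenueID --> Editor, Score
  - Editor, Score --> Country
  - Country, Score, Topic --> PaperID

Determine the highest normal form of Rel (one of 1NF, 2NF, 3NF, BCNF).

Candidate keys: {Country, PaperID, VenueID}, {Country, Score}, {Editor, Score}. Prime attributes: {Country, Editor, PaperID, Score, VenueID}.
Every FD has a superkey on the left, so the relation is in BCNF.

BCNF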